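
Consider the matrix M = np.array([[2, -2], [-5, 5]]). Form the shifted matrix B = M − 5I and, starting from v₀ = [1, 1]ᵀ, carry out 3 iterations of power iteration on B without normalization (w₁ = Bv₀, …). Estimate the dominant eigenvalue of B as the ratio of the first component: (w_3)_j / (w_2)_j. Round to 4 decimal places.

B = M − 5I has rows (-3, -2); (-5, 0)
w1 = Bv₀ = (-5, -5)
w2 = Bw1 = (25, 25)
w3 = Bw2 = (-125, -125)
Ratio: -125/25 = -5.0000

μ ≈ -5.0000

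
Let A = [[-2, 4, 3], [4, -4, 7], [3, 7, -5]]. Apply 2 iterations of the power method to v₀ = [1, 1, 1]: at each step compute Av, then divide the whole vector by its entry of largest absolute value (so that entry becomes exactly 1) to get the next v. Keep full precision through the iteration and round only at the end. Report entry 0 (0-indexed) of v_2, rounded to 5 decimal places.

0.84615

Av0 = (5.000000, 7.000000, 5.000000); divide by 7.000000 → v1 = (0.714286, 1.000000, 0.714286)
Av1 = (4.714286, 3.857143, 5.571429); divide by 5.571429 → v2 = (0.846154, 0.692308, 1.000000)
Requested entry of v2: 33/39 = 0.84615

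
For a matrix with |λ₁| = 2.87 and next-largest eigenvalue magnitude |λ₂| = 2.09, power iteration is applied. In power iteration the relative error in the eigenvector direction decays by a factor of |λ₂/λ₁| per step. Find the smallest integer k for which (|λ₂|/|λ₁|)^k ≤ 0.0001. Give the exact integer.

|λ₂/λ₁| = 2.09/2.87 = 0.72822
Need k ≥ ln(0.0001) / ln(0.72822) = -9.2103 / -0.3171 ≈ 29.041
Smallest integer k satisfying the bound: 30

30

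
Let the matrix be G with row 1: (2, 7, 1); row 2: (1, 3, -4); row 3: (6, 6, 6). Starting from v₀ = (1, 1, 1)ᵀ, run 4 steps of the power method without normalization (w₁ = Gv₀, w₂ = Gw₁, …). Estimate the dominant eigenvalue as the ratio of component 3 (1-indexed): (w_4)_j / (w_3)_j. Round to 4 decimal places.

-1.0139

w1 = Gv₀ = (2·1 + 7·1 + 1·1; 1·1 + 3·1 + (-4)·1; 6·1 + 6·1 + 6·1) = (10, 0, 18)
w2 = Gw1 = (2·10 + 7·0 + 1·18; 1·10 + 3·0 + (-4)·18; 6·10 + 6·0 + 6·18) = (38, -62, 168)
w3 = Gw2 = (-190, -820, 864)
w4 = Gw3 = (-5256, -6106, -876)
Ratio at component: -876 / 864 = -1.0139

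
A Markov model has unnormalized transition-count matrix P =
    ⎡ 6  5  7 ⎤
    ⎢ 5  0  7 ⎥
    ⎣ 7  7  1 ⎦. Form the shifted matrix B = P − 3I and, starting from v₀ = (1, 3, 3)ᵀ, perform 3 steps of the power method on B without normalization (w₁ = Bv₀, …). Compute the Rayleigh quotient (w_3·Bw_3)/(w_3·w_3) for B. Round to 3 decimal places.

μ ≈ 12.331

B = P − 3I has rows (3, 5, 7); (5, -3, 7); (7, 7, -2)
w1 = Bv₀ = (3·1 + 5·3 + 7·3; 5·1 + (-3)·3 + 7·3; 7·1 + 7·3 + (-2)·3) = (39, 17, 22)
w2 = Bw1 = (3·39 + 5·17 + 7·22; 5·39 + (-3)·17 + 7·22; 7·39 + 7·17 + (-2)·22) = (356, 298, 348)
w3 = Bw2 = (4994, 3322, 3882)
Bw3 = (58766, 42178, 50448)
w3·Bw3 = 629431856; w3·w3 = 51045644; μ ≈ 629431856/51045644 = 12.331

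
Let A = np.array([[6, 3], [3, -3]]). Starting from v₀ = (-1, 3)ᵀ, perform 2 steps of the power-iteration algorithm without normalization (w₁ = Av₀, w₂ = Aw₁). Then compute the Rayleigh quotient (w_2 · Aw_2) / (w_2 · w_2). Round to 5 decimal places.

w1 = Av₀ = (6·(-1) + 3·3; 3·(-1) + (-3)·3) = (3, -12)
w2 = Aw1 = (6·3 + 3·(-12); 3·3 + (-3)·(-12)) = (-18, 45)
Aw2 = (27, -189)
w2·Aw2 = (-18)·27 + 45·(-189) = -8991; w2·w2 = (-18)·(-18) + 45·45 = 2349
λ ≈ -8991/2349 = -3.82759

λ ≈ -3.82759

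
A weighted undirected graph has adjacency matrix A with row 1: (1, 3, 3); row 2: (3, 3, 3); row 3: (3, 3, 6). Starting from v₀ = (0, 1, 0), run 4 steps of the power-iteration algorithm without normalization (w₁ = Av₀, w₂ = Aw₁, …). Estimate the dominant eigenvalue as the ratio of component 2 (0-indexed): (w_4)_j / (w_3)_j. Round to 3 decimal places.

λ ≈ 9.850

w1 = Av₀ = (1·0 + 3·1 + 3·0; 3·0 + 3·1 + 3·0; 3·0 + 3·1 + 6·0) = (3, 3, 3)
w2 = Aw1 = (1·3 + 3·3 + 3·3; 3·3 + 3·3 + 3·3; 3·3 + 3·3 + 6·3) = (21, 27, 36)
w3 = Aw2 = (210, 252, 360)
w4 = Aw3 = (2046, 2466, 3546)
Ratio at component: 3546 / 360 = 9.850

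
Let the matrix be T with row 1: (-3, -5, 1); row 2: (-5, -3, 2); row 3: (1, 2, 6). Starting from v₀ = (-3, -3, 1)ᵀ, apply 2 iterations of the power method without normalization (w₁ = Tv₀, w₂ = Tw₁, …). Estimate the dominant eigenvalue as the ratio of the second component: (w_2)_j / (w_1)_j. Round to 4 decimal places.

λ ≈ -8.0385

w1 = Tv₀ = ((-3)·(-3) + (-5)·(-3) + 1·1; (-5)·(-3) + (-3)·(-3) + 2·1; 1·(-3) + 2·(-3) + 6·1) = (25, 26, -3)
w2 = Tw1 = ((-3)·25 + (-5)·26 + 1·(-3); (-5)·25 + (-3)·26 + 2·(-3); 1·25 + 2·26 + 6·(-3)) = (-208, -209, 59)
Ratio at component: -209 / 26 = -8.0385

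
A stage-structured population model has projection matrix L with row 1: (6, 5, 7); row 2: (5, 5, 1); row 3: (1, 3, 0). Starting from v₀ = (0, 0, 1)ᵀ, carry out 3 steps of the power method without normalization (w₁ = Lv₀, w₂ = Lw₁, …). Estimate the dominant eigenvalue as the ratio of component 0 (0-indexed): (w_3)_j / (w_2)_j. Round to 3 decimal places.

λ ≈ 11.745

w1 = Lv₀ = (6·0 + 5·0 + 7·1; 5·0 + 5·0 + 1·1; 1·0 + 3·0 + 0·1) = (7, 1, 0)
w2 = Lw1 = (6·7 + 5·1 + 7·0; 5·7 + 5·1 + 1·0; 1·7 + 3·1 + 0·0) = (47, 40, 10)
w3 = Lw2 = (552, 445, 167)
Ratio at component: 552 / 47 = 11.745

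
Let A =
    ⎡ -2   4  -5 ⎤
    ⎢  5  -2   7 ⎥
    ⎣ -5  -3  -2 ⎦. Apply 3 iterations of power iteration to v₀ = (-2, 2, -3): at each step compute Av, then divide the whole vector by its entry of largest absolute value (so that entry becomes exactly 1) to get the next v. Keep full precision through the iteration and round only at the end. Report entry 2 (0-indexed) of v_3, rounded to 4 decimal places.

-0.2335

Av0 = (27.00000, -35.00000, 10.00000); divide by -35.00000 → v1 = (-0.77143, 1.00000, -0.28571)
Av1 = (6.97143, -7.85714, 1.42857); divide by -7.85714 → v2 = (-0.88727, 1.00000, -0.18182)
Av2 = (6.68364, -7.70909, 1.80000); divide by -7.70909 → v3 = (-0.86698, 1.00000, -0.23349)
Requested entry of v3: 495/-2120 = -0.2335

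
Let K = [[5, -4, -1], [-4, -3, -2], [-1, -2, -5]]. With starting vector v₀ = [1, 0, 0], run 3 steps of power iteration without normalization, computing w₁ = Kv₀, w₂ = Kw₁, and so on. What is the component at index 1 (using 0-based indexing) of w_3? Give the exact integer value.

w1 = Kv₀ = (5, -4, -1)
w2 = Kw1 = (42, -6, 8)
w3 = Kw2 = (226, -166, -70)
The requested component of w3 is -166.

-166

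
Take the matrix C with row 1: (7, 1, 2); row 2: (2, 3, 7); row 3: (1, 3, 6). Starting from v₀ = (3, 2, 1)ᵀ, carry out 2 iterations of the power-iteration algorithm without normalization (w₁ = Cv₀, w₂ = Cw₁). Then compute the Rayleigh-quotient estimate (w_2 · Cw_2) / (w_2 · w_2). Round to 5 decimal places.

λ ≈ 10.31447

w1 = Cv₀ = (7·3 + 1·2 + 2·1; 2·3 + 3·2 + 7·1; 1·3 + 3·2 + 6·1) = (25, 19, 15)
w2 = Cw1 = (7·25 + 1·19 + 2·15; 2·25 + 3·19 + 7·15; 1·25 + 3·19 + 6·15) = (224, 212, 172)
Cw2 = (2124, 2288, 1892)
w2·Cw2 = 224·2124 + 212·2288 + 172·1892 = 1286256; w2·w2 = 224·224 + 212·212 + 172·172 = 124704
λ ≈ 1286256/124704 = 10.31447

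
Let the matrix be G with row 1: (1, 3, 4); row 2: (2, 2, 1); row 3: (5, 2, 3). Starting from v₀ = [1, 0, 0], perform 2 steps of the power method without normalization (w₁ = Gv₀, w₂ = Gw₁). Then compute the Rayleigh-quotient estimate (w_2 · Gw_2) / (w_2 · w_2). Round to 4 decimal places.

λ ≈ 7.5792

w1 = Gv₀ = (1, 2, 5)
w2 = Gw1 = (27, 11, 24)
Gw2 = (156, 100, 229)
w2·Gw2 = 27·156 + 11·100 + 24·229 = 10808; w2·w2 = 27·27 + 11·11 + 24·24 = 1426
λ ≈ 10808/1426 = 7.5792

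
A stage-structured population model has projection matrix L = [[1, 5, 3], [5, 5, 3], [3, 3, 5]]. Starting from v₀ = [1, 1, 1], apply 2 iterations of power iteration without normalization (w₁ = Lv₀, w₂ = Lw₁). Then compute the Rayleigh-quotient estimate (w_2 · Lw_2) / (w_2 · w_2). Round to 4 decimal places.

11.2037

w1 = Lv₀ = (9, 13, 11)
w2 = Lw1 = (107, 143, 121)
Lw2 = (1185, 1613, 1355)
w2·Lw2 = 107·1185 + 143·1613 + 121·1355 = 521409; w2·w2 = 107·107 + 143·143 + 121·121 = 46539
λ ≈ 521409/46539 = 11.2037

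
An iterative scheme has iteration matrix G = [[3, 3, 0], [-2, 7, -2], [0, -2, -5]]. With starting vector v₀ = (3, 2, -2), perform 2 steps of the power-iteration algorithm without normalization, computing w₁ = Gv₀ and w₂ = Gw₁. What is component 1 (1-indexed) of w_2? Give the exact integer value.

w1 = Gv₀ = (3·3 + 3·2 + 0·(-2); (-2)·3 + 7·2 + (-2)·(-2); 0·3 + (-2)·2 + (-5)·(-2)) = (15, 12, 6)
w2 = Gw1 = (3·15 + 3·12 + 0·6; (-2)·15 + 7·12 + (-2)·6; 0·15 + (-2)·12 + (-5)·6) = (81, 42, -54)
The requested component of w2 is 81.

81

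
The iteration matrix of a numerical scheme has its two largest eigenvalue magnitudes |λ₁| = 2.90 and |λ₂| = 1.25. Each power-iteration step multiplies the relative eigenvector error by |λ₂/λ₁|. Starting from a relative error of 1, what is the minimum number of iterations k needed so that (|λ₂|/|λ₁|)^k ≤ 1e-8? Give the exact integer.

|λ₂/λ₁| = 1.25/2.90 = 0.43103
Need k ≥ ln(1e-8) / ln(0.43103) = -18.4207 / -0.8416 ≈ 21.889
Smallest integer k satisfying the bound: 22

22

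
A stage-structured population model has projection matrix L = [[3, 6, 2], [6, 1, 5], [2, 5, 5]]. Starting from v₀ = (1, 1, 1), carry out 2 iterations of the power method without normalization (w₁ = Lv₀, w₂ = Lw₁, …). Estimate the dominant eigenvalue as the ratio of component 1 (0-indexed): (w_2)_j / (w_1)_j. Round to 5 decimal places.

11.50000

w1 = Lv₀ = (3·1 + 6·1 + 2·1; 6·1 + 1·1 + 5·1; 2·1 + 5·1 + 5·1) = (11, 12, 12)
w2 = Lw1 = (3·11 + 6·12 + 2·12; 6·11 + 1·12 + 5·12; 2·11 + 5·12 + 5·12) = (129, 138, 142)
Ratio at component: 138 / 12 = 11.50000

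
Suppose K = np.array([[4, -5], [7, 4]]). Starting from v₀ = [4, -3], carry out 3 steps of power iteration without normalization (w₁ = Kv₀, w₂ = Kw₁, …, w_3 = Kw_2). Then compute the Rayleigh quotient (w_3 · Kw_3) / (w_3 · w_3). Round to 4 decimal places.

w1 = Kv₀ = (4·4 + (-5)·(-3); 7·4 + 4·(-3)) = (31, 16)
w2 = Kw1 = (4·31 + (-5)·16; 7·31 + 4·16) = (44, 281)
w3 = Kw2 = (-1229, 1432)
Kw3 = (-12076, -2875)
w3·Kw3 = (-1229)·(-12076) + 1432·(-2875) = 10724404; w3·w3 = (-1229)·(-1229) + 1432·1432 = 3561065
λ ≈ 10724404/3561065 = 3.0116

3.0116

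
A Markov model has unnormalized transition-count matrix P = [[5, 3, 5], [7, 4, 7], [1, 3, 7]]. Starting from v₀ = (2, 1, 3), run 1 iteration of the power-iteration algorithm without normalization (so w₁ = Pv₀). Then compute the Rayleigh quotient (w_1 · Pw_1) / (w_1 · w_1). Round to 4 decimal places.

13.4733

w1 = Pv₀ = (28, 39, 26)
Pw1 = (387, 534, 327)
w1·Pw1 = 28·387 + 39·534 + 26·327 = 40164; w1·w1 = 28·28 + 39·39 + 26·26 = 2981
λ ≈ 40164/2981 = 13.4733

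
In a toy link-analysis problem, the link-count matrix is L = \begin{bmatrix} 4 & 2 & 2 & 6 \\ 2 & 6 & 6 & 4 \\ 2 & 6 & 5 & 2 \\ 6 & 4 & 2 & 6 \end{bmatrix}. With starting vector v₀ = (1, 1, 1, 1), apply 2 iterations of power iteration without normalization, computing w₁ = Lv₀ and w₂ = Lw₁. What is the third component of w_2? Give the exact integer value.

w1 = Lv₀ = (4·1 + 2·1 + 2·1 + 6·1; 2·1 + 6·1 + 6·1 + 4·1; 2·1 + 6·1 + 5·1 + 2·1; 6·1 + 4·1 + 2·1 + 6·1) = (14, 18, 15, 18)
w2 = Lw1 = (4·14 + 2·18 + 2·15 + 6·18; 2·14 + 6·18 + 6·15 + 4·18; 2·14 + 6·18 + 5·15 + 2·18; 6·14 + 4·18 + 2·15 + 6·18) = (230, 298, 247, 294)
The requested component of w2 is 247.

247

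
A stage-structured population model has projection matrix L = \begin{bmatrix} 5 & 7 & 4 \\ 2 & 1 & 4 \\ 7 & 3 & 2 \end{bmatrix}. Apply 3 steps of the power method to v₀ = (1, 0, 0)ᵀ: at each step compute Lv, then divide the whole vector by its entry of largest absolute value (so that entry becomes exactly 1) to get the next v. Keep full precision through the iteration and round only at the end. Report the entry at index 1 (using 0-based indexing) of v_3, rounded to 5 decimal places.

Lv0 = (5.000000, 2.000000, 7.000000); divide by 7.000000 → v1 = (0.714286, 0.285714, 1.000000)
Lv1 = (9.571429, 5.714286, 7.857143); divide by 9.571429 → v2 = (1.000000, 0.597015, 0.820896)
Lv2 = (12.462687, 5.880597, 10.432836); divide by 12.462687 → v3 = (1.000000, 0.471856, 0.837126)
Requested entry of v3: 394/835 = 0.47186

0.47186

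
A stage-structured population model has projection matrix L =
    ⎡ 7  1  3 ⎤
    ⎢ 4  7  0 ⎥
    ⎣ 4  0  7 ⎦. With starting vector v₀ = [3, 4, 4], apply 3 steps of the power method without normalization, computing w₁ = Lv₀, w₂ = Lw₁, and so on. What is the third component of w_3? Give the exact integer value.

4672

w1 = Lv₀ = (7·3 + 1·4 + 3·4; 4·3 + 7·4 + 0·4; 4·3 + 0·4 + 7·4) = (37, 40, 40)
w2 = Lw1 = (7·37 + 1·40 + 3·40; 4·37 + 7·40 + 0·40; 4·37 + 0·40 + 7·40) = (419, 428, 428)
w3 = Lw2 = (4645, 4672, 4672)
The requested component of w3 is 4672.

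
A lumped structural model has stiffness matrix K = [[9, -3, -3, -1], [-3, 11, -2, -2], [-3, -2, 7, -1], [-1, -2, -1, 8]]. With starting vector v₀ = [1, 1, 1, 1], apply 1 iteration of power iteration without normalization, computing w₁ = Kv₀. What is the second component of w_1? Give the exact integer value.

w1 = Kv₀ = (9·1 + (-3)·1 + (-3)·1 + (-1)·1; (-3)·1 + 11·1 + (-2)·1 + (-2)·1; (-3)·1 + (-2)·1 + 7·1 + (-1)·1; (-1)·1 + (-2)·1 + (-1)·1 + 8·1) = (2, 4, 1, 4)
The requested component of w1 is 4.

4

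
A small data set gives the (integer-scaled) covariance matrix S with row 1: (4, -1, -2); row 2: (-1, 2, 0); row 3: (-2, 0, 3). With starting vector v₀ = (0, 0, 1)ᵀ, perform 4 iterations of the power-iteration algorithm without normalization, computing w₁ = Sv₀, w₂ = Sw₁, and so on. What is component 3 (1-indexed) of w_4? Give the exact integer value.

w1 = Sv₀ = (-2, 0, 3)
w2 = Sw1 = (-14, 2, 13)
w3 = Sw2 = (-84, 18, 67)
w4 = Sw3 = (-488, 120, 369)
The requested component of w4 is 369.

369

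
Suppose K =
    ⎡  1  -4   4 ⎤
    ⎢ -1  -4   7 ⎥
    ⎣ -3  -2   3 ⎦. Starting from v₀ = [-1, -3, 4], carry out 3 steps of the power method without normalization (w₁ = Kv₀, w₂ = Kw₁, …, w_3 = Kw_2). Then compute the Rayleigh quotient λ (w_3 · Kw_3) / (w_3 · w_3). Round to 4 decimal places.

w1 = Kv₀ = (27, 41, 21)
w2 = Kw1 = (-53, -44, -100)
w3 = Kw2 = (-277, -471, -53)
Kw3 = (1395, 1790, 1614)
w3·Kw3 = (-277)·1395 + (-471)·1790 + (-53)·1614 = -1315047; w3·w3 = (-277)·(-277) + (-471)·(-471) + (-53)·(-53) = 301379
λ ≈ -1315047/301379 = -4.3634

-4.3634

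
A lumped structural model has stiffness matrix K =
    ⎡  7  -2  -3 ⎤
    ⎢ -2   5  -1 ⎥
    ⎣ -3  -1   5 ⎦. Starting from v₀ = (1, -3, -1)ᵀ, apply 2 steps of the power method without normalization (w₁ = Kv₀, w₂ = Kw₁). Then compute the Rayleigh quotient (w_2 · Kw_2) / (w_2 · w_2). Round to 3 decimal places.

9.022

w1 = Kv₀ = (16, -16, -5)
w2 = Kw1 = (159, -107, -57)
Kw2 = (1498, -796, -655)
w2·Kw2 = 159·1498 + (-107)·(-796) + (-57)·(-655) = 360689; w2·w2 = 159·159 + (-107)·(-107) + (-57)·(-57) = 39979
λ ≈ 360689/39979 = 9.022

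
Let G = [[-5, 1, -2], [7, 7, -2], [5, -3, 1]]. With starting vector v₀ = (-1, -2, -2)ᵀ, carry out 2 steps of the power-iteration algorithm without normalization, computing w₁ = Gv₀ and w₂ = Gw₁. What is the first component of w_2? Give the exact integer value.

-50

w1 = Gv₀ = (7, -17, -1)
w2 = Gw1 = (-50, -68, 85)
The requested component of w2 is -50.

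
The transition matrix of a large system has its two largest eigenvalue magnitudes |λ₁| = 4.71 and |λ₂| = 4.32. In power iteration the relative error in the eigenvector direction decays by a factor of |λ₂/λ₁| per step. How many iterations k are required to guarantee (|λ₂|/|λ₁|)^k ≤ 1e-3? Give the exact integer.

80

|λ₂/λ₁| = 4.32/4.71 = 0.91720
Need k ≥ ln(1e-3) / ln(0.91720) = -6.9078 / -0.0864 ≈ 79.921
Smallest integer k satisfying the bound: 80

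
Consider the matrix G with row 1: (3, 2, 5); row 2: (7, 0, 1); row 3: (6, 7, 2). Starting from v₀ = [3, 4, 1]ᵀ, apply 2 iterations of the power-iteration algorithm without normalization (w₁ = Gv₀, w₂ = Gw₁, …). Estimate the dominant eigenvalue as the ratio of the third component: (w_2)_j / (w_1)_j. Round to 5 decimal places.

w1 = Gv₀ = (3·3 + 2·4 + 5·1; 7·3 + 0·4 + 1·1; 6·3 + 7·4 + 2·1) = (22, 22, 48)
w2 = Gw1 = (3·22 + 2·22 + 5·48; 7·22 + 0·22 + 1·48; 6·22 + 7·22 + 2·48) = (350, 202, 382)
Ratio at component: 382 / 48 = 7.95833

λ ≈ 7.95833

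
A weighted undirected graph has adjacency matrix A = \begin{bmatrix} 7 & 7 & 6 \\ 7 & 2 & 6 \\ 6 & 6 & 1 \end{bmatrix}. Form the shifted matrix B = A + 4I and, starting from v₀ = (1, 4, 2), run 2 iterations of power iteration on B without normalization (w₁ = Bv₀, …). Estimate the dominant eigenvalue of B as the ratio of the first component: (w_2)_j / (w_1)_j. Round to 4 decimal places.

B = A + 4I has rows (11, 7, 6); (7, 6, 6); (6, 6, 5)
w1 = Bv₀ = (11·1 + 7·4 + 6·2; 7·1 + 6·4 + 6·2; 6·1 + 6·4 + 5·2) = (51, 43, 40)
w2 = Bw1 = (11·51 + 7·43 + 6·40; 7·51 + 6·43 + 6·40; 6·51 + 6·43 + 5·40) = (1102, 855, 764)
Ratio: 1102/51 = 21.6078

μ ≈ 21.6078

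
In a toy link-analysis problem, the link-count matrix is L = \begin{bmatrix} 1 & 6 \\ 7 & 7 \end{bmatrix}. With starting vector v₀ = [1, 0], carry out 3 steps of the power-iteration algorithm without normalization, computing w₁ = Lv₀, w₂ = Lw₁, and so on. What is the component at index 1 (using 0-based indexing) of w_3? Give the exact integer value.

693

w1 = Lv₀ = (1·1 + 6·0; 7·1 + 7·0) = (1, 7)
w2 = Lw1 = (1·1 + 6·7; 7·1 + 7·7) = (43, 56)
w3 = Lw2 = (379, 693)
The requested component of w3 is 693.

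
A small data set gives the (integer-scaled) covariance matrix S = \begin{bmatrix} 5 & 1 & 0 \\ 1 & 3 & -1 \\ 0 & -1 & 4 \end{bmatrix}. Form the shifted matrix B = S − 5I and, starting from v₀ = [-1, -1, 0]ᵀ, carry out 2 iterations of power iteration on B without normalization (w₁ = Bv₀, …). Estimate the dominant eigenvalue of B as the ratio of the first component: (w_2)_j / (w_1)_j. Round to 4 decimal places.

μ ≈ -1.0000

B = S − 5I has rows (0, 1, 0); (1, -2, -1); (0, -1, -1)
w1 = Bv₀ = (-1, 1, 1)
w2 = Bw1 = (1, -4, -2)
Ratio: 1/-1 = -1.0000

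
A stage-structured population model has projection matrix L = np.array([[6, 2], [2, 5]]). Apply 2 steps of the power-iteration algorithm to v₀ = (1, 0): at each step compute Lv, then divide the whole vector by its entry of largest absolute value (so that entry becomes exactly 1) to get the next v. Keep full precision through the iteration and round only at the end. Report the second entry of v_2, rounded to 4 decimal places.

0.5500

Lv0 = (6.00000, 2.00000); divide by 6.00000 → v1 = (1.00000, 0.33333)
Lv1 = (6.66667, 3.66667); divide by 6.66667 → v2 = (1.00000, 0.55000)
Requested entry of v2: 22/40 = 0.5500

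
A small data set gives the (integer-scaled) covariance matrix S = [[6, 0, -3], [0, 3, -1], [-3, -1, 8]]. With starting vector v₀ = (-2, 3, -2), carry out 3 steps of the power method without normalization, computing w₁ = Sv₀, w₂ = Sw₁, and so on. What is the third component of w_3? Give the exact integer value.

-831

w1 = Sv₀ = (-6, 11, -13)
w2 = Sw1 = (3, 46, -97)
w3 = Sw2 = (309, 235, -831)
The requested component of w3 is -831.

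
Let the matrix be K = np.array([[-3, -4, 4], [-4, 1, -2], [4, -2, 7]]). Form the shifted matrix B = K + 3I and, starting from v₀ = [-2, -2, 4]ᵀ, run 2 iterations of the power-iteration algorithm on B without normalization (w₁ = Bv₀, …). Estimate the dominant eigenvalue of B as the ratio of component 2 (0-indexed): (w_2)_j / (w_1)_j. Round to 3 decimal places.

μ ≈ 13.111

B = K + 3I has rows (0, -4, 4); (-4, 4, -2); (4, -2, 10)
w1 = Bv₀ = (0·(-2) + (-4)·(-2) + 4·4; (-4)·(-2) + 4·(-2) + (-2)·4; 4·(-2) + (-2)·(-2) + 10·4) = (24, -8, 36)
w2 = Bw1 = (0·24 + (-4)·(-8) + 4·36; (-4)·24 + 4·(-8) + (-2)·36; 4·24 + (-2)·(-8) + 10·36) = (176, -200, 472)
Ratio: 472/36 = 13.111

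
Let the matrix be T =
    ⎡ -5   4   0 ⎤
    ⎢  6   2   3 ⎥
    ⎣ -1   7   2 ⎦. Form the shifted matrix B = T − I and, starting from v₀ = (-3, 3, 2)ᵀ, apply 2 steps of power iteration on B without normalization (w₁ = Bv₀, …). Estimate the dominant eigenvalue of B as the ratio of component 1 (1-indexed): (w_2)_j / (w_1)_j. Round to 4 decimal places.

-7.2000

B = T − I has rows (-6, 4, 0); (6, 1, 3); (-1, 7, 1)
w1 = Bv₀ = (30, -9, 26)
w2 = Bw1 = (-216, 249, -67)
Ratio: -216/30 = -7.2000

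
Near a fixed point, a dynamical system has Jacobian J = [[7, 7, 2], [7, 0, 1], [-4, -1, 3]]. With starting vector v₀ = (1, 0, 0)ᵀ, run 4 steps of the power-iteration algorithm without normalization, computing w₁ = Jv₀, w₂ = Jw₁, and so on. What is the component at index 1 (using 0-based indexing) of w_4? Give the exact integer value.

5411

w1 = Jv₀ = (7·1 + 7·0 + 2·0; 7·1 + 0·0 + 1·0; (-4)·1 + (-1)·0 + 3·0) = (7, 7, -4)
w2 = Jw1 = (7·7 + 7·7 + 2·(-4); 7·7 + 0·7 + 1·(-4); (-4)·7 + (-1)·7 + 3·(-4)) = (90, 45, -47)
w3 = Jw2 = (851, 583, -546)
w4 = Jw3 = (8946, 5411, -5625)
The requested component of w4 is 5411.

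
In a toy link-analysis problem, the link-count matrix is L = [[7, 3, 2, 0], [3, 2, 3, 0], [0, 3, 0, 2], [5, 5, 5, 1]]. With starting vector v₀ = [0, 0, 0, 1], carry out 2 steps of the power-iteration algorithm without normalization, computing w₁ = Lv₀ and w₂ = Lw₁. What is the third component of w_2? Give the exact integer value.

w1 = Lv₀ = (0, 0, 2, 1)
w2 = Lw1 = (4, 6, 2, 11)
The requested component of w2 is 2.

2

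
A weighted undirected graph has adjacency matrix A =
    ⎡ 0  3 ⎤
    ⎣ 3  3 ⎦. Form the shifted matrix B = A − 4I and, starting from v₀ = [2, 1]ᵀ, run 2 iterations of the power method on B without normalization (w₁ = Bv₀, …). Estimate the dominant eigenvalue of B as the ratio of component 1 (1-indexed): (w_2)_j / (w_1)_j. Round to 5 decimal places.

μ ≈ -7.00000

B = A − 4I has rows (-4, 3); (3, -1)
w1 = Bv₀ = ((-4)·2 + 3·1; 3·2 + (-1)·1) = (-5, 5)
w2 = Bw1 = ((-4)·(-5) + 3·5; 3·(-5) + (-1)·5) = (35, -20)
Ratio: 35/-5 = -7.00000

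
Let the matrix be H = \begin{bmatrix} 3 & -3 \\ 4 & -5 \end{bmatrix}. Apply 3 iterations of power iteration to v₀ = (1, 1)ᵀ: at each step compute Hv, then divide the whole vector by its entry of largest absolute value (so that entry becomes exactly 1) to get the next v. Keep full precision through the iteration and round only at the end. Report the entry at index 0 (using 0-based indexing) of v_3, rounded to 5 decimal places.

0.46154

Hv0 = (0.000000, -1.000000); divide by -1.000000 → v1 = (0.000000, 1.000000)
Hv1 = (-3.000000, -5.000000); divide by -5.000000 → v2 = (0.600000, 1.000000)
Hv2 = (-1.200000, -2.600000); divide by -2.600000 → v3 = (0.461538, 1.000000)
Requested entry of v3: -6/-13 = 0.46154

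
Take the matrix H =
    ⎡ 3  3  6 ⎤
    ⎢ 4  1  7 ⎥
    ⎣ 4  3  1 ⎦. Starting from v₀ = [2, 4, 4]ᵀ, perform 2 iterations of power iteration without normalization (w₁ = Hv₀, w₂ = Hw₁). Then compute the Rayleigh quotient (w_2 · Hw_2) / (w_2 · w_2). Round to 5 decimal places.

w1 = Hv₀ = (42, 40, 24)
w2 = Hw1 = (390, 376, 312)
Hw2 = (4170, 4120, 3000)
w2·Hw2 = 390·4170 + 376·4120 + 312·3000 = 4111420; w2·w2 = 390·390 + 376·376 + 312·312 = 390820
λ ≈ 4111420/390820 = 10.51998

10.51998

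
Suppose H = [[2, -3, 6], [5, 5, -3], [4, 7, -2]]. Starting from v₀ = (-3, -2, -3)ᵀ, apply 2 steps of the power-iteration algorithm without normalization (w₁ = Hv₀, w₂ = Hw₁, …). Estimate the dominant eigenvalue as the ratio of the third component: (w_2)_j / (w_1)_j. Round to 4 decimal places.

7.2000

w1 = Hv₀ = (2·(-3) + (-3)·(-2) + 6·(-3); 5·(-3) + 5·(-2) + (-3)·(-3); 4·(-3) + 7·(-2) + (-2)·(-3)) = (-18, -16, -20)
w2 = Hw1 = (2·(-18) + (-3)·(-16) + 6·(-20); 5·(-18) + 5·(-16) + (-3)·(-20); 4·(-18) + 7·(-16) + (-2)·(-20)) = (-108, -110, -144)
Ratio at component: -144 / -20 = 7.2000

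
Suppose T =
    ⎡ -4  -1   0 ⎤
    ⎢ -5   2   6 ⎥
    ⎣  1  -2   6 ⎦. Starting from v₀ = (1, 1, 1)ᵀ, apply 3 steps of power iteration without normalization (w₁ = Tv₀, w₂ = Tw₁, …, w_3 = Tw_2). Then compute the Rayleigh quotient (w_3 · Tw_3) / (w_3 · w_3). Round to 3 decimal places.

w1 = Tv₀ = ((-4)·1 + (-1)·1 + 0·1; (-5)·1 + 2·1 + 6·1; 1·1 + (-2)·1 + 6·1) = (-5, 3, 5)
w2 = Tw1 = ((-4)·(-5) + (-1)·3 + 0·5; (-5)·(-5) + 2·3 + 6·5; 1·(-5) + (-2)·3 + 6·5) = (17, 61, 19)
w3 = Tw2 = (-129, 151, 9)
Tw3 = (365, 1001, -377)
w3·Tw3 = (-129)·365 + 151·1001 + 9·(-377) = 100673; w3·w3 = (-129)·(-129) + 151·151 + 9·9 = 39523
λ ≈ 100673/39523 = 2.547

λ ≈ 2.547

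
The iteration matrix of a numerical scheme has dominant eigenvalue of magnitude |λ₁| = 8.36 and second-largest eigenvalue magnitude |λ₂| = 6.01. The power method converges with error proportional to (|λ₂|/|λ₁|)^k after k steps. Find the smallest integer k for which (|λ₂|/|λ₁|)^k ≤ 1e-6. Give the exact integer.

|λ₂/λ₁| = 6.01/8.36 = 0.71890
Need k ≥ ln(1e-6) / ln(0.71890) = -13.8155 / -0.3300 ≈ 41.861
Smallest integer k satisfying the bound: 42

42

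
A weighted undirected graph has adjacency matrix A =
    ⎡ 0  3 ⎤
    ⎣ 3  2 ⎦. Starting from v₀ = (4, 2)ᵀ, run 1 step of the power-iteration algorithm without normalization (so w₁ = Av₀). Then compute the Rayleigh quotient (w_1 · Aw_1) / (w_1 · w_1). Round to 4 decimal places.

λ ≈ 3.7260

w1 = Av₀ = (6, 16)
Aw1 = (48, 50)
w1·Aw1 = 6·48 + 16·50 = 1088; w1·w1 = 6·6 + 16·16 = 292
λ ≈ 1088/292 = 3.7260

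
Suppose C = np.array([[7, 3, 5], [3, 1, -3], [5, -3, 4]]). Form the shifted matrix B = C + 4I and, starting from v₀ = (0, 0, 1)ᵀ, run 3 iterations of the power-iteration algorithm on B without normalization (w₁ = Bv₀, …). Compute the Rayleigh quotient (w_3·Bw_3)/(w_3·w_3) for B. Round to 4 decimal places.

B = C + 4I has rows (11, 3, 5); (3, 5, -3); (5, -3, 8)
w1 = Bv₀ = (11·0 + 3·0 + 5·1; 3·0 + 5·0 + (-3)·1; 5·0 + (-3)·0 + 8·1) = (5, -3, 8)
w2 = Bw1 = (11·5 + 3·(-3) + 5·8; 3·5 + 5·(-3) + (-3)·8; 5·5 + (-3)·(-3) + 8·8) = (86, -24, 98)
w3 = Bw2 = (1364, -156, 1286)
Bw3 = (20966, -546, 17576)
w3·Bw3 = 51285536; w3·w3 = 3538628; μ ≈ 51285536/3538628 = 14.4931

14.4931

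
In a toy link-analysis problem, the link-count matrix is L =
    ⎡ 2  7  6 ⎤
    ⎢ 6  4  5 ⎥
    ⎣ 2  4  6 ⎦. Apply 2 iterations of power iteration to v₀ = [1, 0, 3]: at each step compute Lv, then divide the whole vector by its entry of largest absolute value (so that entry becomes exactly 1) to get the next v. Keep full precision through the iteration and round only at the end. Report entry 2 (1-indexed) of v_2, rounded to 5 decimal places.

0.99023

Lv0 = (20.000000, 21.000000, 20.000000); divide by 21.000000 → v1 = (0.952381, 1.000000, 0.952381)
Lv1 = (14.619048, 14.476190, 11.619048); divide by 14.619048 → v2 = (1.000000, 0.990228, 0.794788)
Requested entry of v2: 304/307 = 0.99023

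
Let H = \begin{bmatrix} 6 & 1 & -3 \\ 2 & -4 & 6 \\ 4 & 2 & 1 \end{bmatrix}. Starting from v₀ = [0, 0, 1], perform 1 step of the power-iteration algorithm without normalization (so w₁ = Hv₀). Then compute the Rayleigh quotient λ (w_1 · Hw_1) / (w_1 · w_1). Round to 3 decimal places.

-2.130

w1 = Hv₀ = (6·0 + 1·0 + (-3)·1; 2·0 + (-4)·0 + 6·1; 4·0 + 2·0 + 1·1) = (-3, 6, 1)
Hw1 = (-15, -24, 1)
w1·Hw1 = (-3)·(-15) + 6·(-24) + 1·1 = -98; w1·w1 = (-3)·(-3) + 6·6 + 1·1 = 46
λ ≈ -98/46 = -2.130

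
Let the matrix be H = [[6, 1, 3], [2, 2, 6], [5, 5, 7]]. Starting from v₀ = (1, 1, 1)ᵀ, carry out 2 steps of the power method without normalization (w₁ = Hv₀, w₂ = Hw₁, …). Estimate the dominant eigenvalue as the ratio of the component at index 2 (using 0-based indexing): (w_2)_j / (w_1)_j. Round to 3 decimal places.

w1 = Hv₀ = (6·1 + 1·1 + 3·1; 2·1 + 2·1 + 6·1; 5·1 + 5·1 + 7·1) = (10, 10, 17)
w2 = Hw1 = (6·10 + 1·10 + 3·17; 2·10 + 2·10 + 6·17; 5·10 + 5·10 + 7·17) = (121, 142, 219)
Ratio at component: 219 / 17 = 12.882

12.882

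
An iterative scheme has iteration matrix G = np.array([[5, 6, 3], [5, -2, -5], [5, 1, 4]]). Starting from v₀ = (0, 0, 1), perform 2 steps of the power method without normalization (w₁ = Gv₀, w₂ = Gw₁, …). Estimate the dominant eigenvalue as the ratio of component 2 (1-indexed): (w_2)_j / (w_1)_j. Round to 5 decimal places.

w1 = Gv₀ = (5·0 + 6·0 + 3·1; 5·0 + (-2)·0 + (-5)·1; 5·0 + 1·0 + 4·1) = (3, -5, 4)
w2 = Gw1 = (5·3 + 6·(-5) + 3·4; 5·3 + (-2)·(-5) + (-5)·4; 5·3 + 1·(-5) + 4·4) = (-3, 5, 26)
Ratio at component: 5 / -5 = -1.00000

λ ≈ -1.00000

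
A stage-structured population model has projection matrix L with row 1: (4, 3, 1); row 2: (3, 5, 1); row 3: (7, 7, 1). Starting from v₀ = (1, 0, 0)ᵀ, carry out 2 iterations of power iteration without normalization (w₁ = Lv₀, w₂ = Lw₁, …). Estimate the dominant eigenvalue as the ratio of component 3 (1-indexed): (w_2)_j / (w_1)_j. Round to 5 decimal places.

λ ≈ 8.00000

w1 = Lv₀ = (4, 3, 7)
w2 = Lw1 = (32, 34, 56)
Ratio at component: 56 / 7 = 8.00000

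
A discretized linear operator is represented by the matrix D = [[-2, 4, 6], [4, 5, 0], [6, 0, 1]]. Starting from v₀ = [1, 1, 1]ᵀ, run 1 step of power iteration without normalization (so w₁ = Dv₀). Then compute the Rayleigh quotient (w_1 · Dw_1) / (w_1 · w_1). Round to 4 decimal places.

λ ≈ 8.1134

w1 = Dv₀ = (8, 9, 7)
Dw1 = (62, 77, 55)
w1·Dw1 = 8·62 + 9·77 + 7·55 = 1574; w1·w1 = 8·8 + 9·9 + 7·7 = 194
λ ≈ 1574/194 = 8.1134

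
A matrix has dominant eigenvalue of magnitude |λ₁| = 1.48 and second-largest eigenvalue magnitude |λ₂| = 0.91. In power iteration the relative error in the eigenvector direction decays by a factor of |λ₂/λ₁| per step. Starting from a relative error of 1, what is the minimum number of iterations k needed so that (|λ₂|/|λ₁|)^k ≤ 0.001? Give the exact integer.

15

|λ₂/λ₁| = 0.91/1.48 = 0.61486
Need k ≥ ln(0.001) / ln(0.61486) = -6.9078 / -0.4864 ≈ 14.203
Smallest integer k satisfying the bound: 15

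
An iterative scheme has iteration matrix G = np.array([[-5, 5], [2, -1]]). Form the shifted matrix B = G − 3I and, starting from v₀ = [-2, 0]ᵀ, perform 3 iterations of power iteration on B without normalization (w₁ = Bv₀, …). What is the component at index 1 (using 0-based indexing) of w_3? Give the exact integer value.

B = G − 3I has rows (-8, 5); (2, -4)
w1 = Bv₀ = (16, -4)
w2 = Bw1 = (-148, 48)
w3 = Bw2 = (1424, -488)
Requested component of w3: -488

-488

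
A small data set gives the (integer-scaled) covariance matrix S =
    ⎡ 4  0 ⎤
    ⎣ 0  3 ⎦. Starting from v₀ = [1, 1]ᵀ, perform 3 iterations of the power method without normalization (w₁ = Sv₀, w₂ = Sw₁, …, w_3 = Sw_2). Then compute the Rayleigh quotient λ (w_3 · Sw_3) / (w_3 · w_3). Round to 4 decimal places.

3.8489

w1 = Sv₀ = (4, 3)
w2 = Sw1 = (16, 9)
w3 = Sw2 = (64, 27)
Sw3 = (256, 81)
w3·Sw3 = 64·256 + 27·81 = 18571; w3·w3 = 64·64 + 27·27 = 4825
λ ≈ 18571/4825 = 3.8489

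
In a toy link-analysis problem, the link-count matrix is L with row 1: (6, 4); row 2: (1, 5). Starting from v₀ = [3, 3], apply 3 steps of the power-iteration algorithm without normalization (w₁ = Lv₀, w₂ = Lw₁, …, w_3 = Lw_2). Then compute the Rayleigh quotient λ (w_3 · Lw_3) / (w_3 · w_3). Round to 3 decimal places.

λ ≈ 7.653

w1 = Lv₀ = (6·3 + 4·3; 1·3 + 5·3) = (30, 18)
w2 = Lw1 = (6·30 + 4·18; 1·30 + 5·18) = (252, 120)
w3 = Lw2 = (1992, 852)
Lw3 = (15360, 6252)
w3·Lw3 = 1992·15360 + 852·6252 = 35923824; w3·w3 = 1992·1992 + 852·852 = 4693968
λ ≈ 35923824/4693968 = 7.653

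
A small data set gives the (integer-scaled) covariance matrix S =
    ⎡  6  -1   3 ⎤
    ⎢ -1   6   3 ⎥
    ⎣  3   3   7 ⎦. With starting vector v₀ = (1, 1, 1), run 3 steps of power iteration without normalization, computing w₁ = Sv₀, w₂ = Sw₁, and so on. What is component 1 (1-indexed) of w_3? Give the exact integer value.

812

w1 = Sv₀ = (8, 8, 13)
w2 = Sw1 = (79, 79, 139)
w3 = Sw2 = (812, 812, 1447)
The requested component of w3 is 812.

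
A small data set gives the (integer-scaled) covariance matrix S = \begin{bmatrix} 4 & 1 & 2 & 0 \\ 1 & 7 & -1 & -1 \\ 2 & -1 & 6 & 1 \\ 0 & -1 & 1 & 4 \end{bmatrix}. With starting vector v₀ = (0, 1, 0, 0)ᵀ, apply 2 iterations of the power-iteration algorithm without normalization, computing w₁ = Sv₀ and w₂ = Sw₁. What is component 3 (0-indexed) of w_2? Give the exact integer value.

-12

w1 = Sv₀ = (4·0 + 1·1 + 2·0 + 0·0; 1·0 + 7·1 + (-1)·0 + (-1)·0; 2·0 + (-1)·1 + 6·0 + 1·0; 0·0 + (-1)·1 + 1·0 + 4·0) = (1, 7, -1, -1)
w2 = Sw1 = (4·1 + 1·7 + 2·(-1) + 0·(-1); 1·1 + 7·7 + (-1)·(-1) + (-1)·(-1); 2·1 + (-1)·7 + 6·(-1) + 1·(-1); 0·1 + (-1)·7 + 1·(-1) + 4·(-1)) = (9, 52, -12, -12)
The requested component of w2 is -12.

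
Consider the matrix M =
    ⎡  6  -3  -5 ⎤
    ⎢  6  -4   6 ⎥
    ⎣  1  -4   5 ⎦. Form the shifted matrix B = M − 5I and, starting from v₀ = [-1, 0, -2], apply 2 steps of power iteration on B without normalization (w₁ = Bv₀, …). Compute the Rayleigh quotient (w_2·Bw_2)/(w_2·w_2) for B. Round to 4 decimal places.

B = M − 5I has rows (1, -3, -5); (6, -9, 6); (1, -4, 0)
w1 = Bv₀ = (9, -18, -1)
w2 = Bw1 = (68, 210, 81)
Bw2 = (-967, -996, -772)
w2·Bw2 = -337448; w2·w2 = 55285; μ ≈ -337448/55285 = -6.1038

μ ≈ -6.1038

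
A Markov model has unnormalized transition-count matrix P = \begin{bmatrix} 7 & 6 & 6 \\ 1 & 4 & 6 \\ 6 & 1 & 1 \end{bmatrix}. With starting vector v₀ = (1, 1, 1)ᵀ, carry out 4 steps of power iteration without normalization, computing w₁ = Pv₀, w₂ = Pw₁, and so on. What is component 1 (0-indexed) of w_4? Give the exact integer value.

w1 = Pv₀ = (19, 11, 8)
w2 = Pw1 = (247, 111, 133)
w3 = Pw2 = (3193, 1489, 1726)
w4 = Pw3 = (41641, 19505, 22373)
The requested component of w4 is 19505.

19505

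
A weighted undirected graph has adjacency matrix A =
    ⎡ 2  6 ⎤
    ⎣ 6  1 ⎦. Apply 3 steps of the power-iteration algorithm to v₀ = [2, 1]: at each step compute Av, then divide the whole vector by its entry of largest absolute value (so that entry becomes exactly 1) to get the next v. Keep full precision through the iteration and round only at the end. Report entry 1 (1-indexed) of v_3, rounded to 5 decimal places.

Av0 = (10.000000, 13.000000); divide by 13.000000 → v1 = (0.769231, 1.000000)
Av1 = (7.538462, 5.615385); divide by 7.538462 → v2 = (1.000000, 0.744898)
Av2 = (6.469388, 6.744898); divide by 6.744898 → v3 = (0.959153, 1.000000)
Requested entry of v3: 634/661 = 0.95915

0.95915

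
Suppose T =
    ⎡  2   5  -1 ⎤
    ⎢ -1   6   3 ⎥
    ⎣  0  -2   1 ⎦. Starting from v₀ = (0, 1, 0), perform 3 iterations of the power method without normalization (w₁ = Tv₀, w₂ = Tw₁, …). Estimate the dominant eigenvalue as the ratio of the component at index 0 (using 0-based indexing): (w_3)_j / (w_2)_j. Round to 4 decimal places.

w1 = Tv₀ = (2·0 + 5·1 + (-1)·0; (-1)·0 + 6·1 + 3·0; 0·0 + (-2)·1 + 1·0) = (5, 6, -2)
w2 = Tw1 = (2·5 + 5·6 + (-1)·(-2); (-1)·5 + 6·6 + 3·(-2); 0·5 + (-2)·6 + 1·(-2)) = (42, 25, -14)
w3 = Tw2 = (223, 66, -64)
Ratio at component: 223 / 42 = 5.3095

λ ≈ 5.3095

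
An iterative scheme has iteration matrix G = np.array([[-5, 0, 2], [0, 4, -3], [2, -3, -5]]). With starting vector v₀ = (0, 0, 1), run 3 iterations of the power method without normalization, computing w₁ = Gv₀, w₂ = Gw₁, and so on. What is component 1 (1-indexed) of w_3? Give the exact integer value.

176

w1 = Gv₀ = (2, -3, -5)
w2 = Gw1 = (-20, 3, 38)
w3 = Gw2 = (176, -102, -239)
The requested component of w3 is 176.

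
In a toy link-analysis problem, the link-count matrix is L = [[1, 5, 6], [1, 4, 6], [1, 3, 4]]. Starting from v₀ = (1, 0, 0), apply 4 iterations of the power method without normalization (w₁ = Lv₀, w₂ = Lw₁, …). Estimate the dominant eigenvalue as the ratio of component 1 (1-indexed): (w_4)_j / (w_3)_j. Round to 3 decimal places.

w1 = Lv₀ = (1·1 + 5·0 + 6·0; 1·1 + 4·0 + 6·0; 1·1 + 3·0 + 4·0) = (1, 1, 1)
w2 = Lw1 = (1·1 + 5·1 + 6·1; 1·1 + 4·1 + 6·1; 1·1 + 3·1 + 4·1) = (12, 11, 8)
w3 = Lw2 = (115, 104, 77)
w4 = Lw3 = (1097, 993, 735)
Ratio at component: 1097 / 115 = 9.539

λ ≈ 9.539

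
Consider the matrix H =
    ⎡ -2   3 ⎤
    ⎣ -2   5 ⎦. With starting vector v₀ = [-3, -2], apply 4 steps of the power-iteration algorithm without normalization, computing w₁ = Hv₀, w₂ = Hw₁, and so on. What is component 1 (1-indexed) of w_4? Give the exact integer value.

w1 = Hv₀ = (0, -4)
w2 = Hw1 = (-12, -20)
w3 = Hw2 = (-36, -76)
w4 = Hw3 = (-156, -308)
The requested component of w4 is -156.

-156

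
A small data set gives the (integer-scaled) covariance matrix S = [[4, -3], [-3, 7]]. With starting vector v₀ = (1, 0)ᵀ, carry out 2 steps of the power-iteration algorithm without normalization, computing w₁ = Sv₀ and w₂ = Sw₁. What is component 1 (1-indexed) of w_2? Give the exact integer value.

w1 = Sv₀ = (4·1 + (-3)·0; (-3)·1 + 7·0) = (4, -3)
w2 = Sw1 = (4·4 + (-3)·(-3); (-3)·4 + 7·(-3)) = (25, -33)
The requested component of w2 is 25.

25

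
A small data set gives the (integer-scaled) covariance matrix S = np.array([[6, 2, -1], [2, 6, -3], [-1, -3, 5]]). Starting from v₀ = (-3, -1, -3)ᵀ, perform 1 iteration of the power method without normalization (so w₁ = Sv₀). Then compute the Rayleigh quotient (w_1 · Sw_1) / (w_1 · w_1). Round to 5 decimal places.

λ ≈ 5.08971

w1 = Sv₀ = (6·(-3) + 2·(-1) + (-1)·(-3); 2·(-3) + 6·(-1) + (-3)·(-3); (-1)·(-3) + (-3)·(-1) + 5·(-3)) = (-17, -3, -9)
Sw1 = (-99, -25, -19)
w1·Sw1 = (-17)·(-99) + (-3)·(-25) + (-9)·(-19) = 1929; w1·w1 = (-17)·(-17) + (-3)·(-3) + (-9)·(-9) = 379
λ ≈ 1929/379 = 5.08971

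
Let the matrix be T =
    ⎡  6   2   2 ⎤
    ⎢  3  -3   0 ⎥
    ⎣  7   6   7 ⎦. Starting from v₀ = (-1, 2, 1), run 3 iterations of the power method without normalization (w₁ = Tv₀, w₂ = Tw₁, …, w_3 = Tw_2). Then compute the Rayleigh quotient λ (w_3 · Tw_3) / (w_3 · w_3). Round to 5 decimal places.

w1 = Tv₀ = (0, -9, 12)
w2 = Tw1 = (6, 27, 30)
w3 = Tw2 = (150, -63, 414)
Tw3 = (1602, 639, 3570)
w3·Tw3 = 150·1602 + (-63)·639 + 414·3570 = 1678023; w3·w3 = 150·150 + (-63)·(-63) + 414·414 = 197865
λ ≈ 1678023/197865 = 8.48065

8.48065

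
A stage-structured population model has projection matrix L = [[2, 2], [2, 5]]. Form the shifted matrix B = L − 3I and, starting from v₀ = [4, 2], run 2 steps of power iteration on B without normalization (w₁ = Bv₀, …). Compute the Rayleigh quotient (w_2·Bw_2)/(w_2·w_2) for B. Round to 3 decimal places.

μ ≈ 2.500

B = L − 3I has rows (-1, 2); (2, 2)
w1 = Bv₀ = (0, 12)
w2 = Bw1 = (24, 24)
Bw2 = (24, 96)
w2·Bw2 = 2880; w2·w2 = 1152; μ ≈ 2880/1152 = 2.500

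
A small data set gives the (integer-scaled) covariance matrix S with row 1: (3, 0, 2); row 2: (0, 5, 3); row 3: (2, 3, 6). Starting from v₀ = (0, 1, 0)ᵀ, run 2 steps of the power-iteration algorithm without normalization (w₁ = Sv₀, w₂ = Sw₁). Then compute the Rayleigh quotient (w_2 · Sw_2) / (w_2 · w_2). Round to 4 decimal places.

w1 = Sv₀ = (3·0 + 0·1 + 2·0; 0·0 + 5·1 + 3·0; 2·0 + 3·1 + 6·0) = (0, 5, 3)
w2 = Sw1 = (3·0 + 0·5 + 2·3; 0·0 + 5·5 + 3·3; 2·0 + 3·5 + 6·3) = (6, 34, 33)
Sw2 = (84, 269, 312)
w2·Sw2 = 6·84 + 34·269 + 33·312 = 19946; w2·w2 = 6·6 + 34·34 + 33·33 = 2281
λ ≈ 19946/2281 = 8.7444

λ ≈ 8.7444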